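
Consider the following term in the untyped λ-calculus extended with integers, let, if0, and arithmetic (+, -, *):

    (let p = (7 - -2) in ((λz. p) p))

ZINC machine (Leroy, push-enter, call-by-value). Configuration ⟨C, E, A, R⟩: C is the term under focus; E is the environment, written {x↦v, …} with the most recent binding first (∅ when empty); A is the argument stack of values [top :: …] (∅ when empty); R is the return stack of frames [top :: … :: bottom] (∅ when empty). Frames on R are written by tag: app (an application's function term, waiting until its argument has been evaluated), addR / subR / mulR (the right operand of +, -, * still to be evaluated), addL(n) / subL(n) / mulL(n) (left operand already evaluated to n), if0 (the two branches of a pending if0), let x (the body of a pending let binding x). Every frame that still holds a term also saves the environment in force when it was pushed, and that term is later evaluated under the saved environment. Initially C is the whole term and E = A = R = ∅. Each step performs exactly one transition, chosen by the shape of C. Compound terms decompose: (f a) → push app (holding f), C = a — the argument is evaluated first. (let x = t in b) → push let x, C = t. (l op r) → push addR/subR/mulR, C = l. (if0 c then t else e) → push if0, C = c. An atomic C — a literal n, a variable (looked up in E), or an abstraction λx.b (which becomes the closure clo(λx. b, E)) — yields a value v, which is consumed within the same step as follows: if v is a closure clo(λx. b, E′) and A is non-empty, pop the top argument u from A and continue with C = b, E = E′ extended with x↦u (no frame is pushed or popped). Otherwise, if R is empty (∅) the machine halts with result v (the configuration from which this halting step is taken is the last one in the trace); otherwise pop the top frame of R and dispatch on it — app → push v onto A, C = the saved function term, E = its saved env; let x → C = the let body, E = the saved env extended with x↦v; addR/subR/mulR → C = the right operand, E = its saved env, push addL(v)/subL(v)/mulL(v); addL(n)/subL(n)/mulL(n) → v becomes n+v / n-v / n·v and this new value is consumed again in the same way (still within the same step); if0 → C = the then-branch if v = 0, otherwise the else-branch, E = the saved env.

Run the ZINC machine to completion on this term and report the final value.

[0] [C=(let p = (7 - -2) in ((λz. p) p)) | E=∅ | A=∅ | R=∅]
[1] [C=(7 - -2) | E=∅ | A=∅ | R=[let p]]
[2] [C=7 | E=∅ | A=∅ | R=[subR :: let p]]
[3] [C=-2 | E=∅ | A=∅ | R=[subL(7) :: let p]]
[4] [C=((λz. p) p) | E={p↦9} | A=∅ | R=∅]
[5] [C=p | E={p↦9} | A=∅ | R=[app]]
[6] [C=(λz. p) | E={p↦9} | A=[9] | R=∅]
[7] [C=p | E={z↦9, p↦9} | A=∅ | R=∅]
→ final value 9

Answer: 9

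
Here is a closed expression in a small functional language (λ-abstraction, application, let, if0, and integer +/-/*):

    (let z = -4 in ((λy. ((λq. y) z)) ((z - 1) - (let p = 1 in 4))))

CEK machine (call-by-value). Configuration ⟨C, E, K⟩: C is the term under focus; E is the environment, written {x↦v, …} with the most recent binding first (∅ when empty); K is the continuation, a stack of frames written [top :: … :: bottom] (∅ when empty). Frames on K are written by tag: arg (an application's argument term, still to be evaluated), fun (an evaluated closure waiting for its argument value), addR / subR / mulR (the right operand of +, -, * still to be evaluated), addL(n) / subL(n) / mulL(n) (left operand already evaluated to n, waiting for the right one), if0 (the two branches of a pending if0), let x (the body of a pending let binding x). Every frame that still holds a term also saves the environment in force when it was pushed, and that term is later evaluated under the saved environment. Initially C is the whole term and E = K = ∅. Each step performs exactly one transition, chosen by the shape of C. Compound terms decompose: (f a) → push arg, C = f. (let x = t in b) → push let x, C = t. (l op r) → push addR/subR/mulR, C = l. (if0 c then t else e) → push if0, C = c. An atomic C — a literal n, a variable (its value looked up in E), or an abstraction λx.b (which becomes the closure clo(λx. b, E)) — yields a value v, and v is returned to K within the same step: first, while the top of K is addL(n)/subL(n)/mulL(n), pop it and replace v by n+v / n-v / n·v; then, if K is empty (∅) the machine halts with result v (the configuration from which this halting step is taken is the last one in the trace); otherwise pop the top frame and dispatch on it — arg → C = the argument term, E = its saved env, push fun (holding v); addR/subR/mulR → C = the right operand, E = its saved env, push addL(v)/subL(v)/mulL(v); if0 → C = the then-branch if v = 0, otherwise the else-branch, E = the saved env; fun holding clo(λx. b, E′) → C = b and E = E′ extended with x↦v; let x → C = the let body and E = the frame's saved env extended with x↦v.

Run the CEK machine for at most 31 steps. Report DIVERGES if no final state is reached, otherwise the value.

[0] [C=(let z = -4 in ((λy. ((λq. y) z)) ((z - 1) - (let p = 1 in 4)))) | E=∅ | K=∅]
[1] [C=-4 | E=∅ | K=[let z]]
[2] [C=((λy. ((λq. y) z)) ((z - 1) - (let p = 1 in 4))) | E={z↦-4} | K=∅]
[3] [C=(λy. ((λq. y) z)) | E={z↦-4} | K=[arg]]
[4] [C=((z - 1) - (let p = 1 in 4)) | E={z↦-4} | K=[fun]]
[5] [C=(z - 1) | E={z↦-4} | K=[subR :: fun]]
[6] [C=z | E={z↦-4} | K=[subR :: subR :: fun]]
[7] [C=1 | E={z↦-4} | K=[subL(-4) :: subR :: fun]]
[8] [C=(let p = 1 in 4) | E={z↦-4} | K=[subL(-5) :: fun]]
[9] [C=1 | E={z↦-4} | K=[let p :: subL(-5) :: fun]]
[10] [C=4 | E={p↦1, z↦-4} | K=[subL(-5) :: fun]]
[11] [C=((λq. y) z) | E={y↦-9, z↦-4} | K=∅]
[12] [C=(λq. y) | E={y↦-9, z↦-4} | K=[arg]]
[13] [C=z | E={y↦-9, z↦-4} | K=[fun]]
[14] [C=y | E={q↦-4, y↦-9, z↦-4} | K=∅]
→ final value -9

Answer: -9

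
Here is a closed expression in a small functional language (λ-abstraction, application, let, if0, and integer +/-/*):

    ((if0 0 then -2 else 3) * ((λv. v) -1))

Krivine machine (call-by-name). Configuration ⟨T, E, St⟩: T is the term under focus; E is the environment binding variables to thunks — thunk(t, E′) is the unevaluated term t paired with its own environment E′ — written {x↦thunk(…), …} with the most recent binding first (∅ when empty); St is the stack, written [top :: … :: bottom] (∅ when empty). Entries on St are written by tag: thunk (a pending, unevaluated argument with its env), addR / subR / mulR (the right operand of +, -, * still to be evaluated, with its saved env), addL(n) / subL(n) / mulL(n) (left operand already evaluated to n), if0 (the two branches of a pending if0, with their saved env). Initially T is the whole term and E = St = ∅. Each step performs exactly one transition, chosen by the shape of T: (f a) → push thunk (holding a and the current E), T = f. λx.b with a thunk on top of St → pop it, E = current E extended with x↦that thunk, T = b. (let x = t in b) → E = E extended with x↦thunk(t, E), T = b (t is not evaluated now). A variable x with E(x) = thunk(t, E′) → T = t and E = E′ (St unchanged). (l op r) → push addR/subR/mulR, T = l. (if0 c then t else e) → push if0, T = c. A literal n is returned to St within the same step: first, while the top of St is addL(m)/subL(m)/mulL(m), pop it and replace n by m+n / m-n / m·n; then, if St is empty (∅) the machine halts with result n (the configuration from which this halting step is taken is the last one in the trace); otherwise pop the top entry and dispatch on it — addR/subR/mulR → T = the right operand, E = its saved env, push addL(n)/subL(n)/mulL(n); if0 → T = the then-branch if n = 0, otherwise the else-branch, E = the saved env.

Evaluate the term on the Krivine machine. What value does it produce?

[0] ⟨T=((if0 0 then -2 else 3) * ((λv. v) -1)); E=∅; St=∅⟩
[1] ⟨T=(if0 0 then -2 else 3); E=∅; St=[mulR]⟩
[2] ⟨T=0; E=∅; St=[if0 :: mulR]⟩
[3] ⟨T=-2; E=∅; St=[mulR]⟩
[4] ⟨T=((λv. v) -1); E=∅; St=[mulL(-2)]⟩
[5] ⟨T=(λv. v); E=∅; St=[thunk :: mulL(-2)]⟩
[6] ⟨T=v; E={v↦thunk(-1, ∅)}; St=[mulL(-2)]⟩
[7] ⟨T=-1; E=∅; St=[mulL(-2)]⟩
→ final value 2

Answer: 2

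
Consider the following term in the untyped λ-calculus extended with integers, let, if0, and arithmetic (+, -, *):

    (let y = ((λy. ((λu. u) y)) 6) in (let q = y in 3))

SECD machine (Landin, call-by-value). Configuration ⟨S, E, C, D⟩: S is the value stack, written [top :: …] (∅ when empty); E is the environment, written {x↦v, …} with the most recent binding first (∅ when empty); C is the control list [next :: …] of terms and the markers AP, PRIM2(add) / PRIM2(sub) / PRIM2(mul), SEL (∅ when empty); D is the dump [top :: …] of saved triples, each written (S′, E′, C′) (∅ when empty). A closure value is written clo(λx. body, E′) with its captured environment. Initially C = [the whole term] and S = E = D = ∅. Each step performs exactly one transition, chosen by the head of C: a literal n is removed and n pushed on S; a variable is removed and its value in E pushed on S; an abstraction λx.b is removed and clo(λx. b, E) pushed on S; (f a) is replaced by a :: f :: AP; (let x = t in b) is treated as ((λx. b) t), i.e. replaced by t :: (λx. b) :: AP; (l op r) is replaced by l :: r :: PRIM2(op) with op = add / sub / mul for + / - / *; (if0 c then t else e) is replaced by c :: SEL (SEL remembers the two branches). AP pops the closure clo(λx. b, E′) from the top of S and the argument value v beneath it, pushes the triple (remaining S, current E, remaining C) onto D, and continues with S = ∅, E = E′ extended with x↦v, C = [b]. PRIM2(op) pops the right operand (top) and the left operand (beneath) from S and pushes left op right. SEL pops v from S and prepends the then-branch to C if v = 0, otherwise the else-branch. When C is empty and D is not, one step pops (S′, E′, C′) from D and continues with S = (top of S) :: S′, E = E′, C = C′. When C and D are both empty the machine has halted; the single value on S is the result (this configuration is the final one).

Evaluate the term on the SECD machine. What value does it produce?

Answer: 3

Machine steps:
step 0: <S=∅, E=∅, C=[(let y = ((λy. ((λu. u) y)) 6) in (let q = y in 3))], D=∅>
step 1: <S=∅, E=∅, C=[((λy. ((λu. u) y)) 6) :: (λy. (let q = y in 3)) :: AP], D=∅>
step 2: <S=∅, E=∅, C=[6 :: (λy. ((λu. u) y)) :: AP :: (λy. (let q = y in 3)) :: AP], D=∅>
step 3: <S=[6], E=∅, C=[(λy. ((λu. u) y)) :: AP :: (λy. (let q = y in 3)) :: AP], D=∅>
step 4: <S=[clo(λy. ((λu. u) y), ∅) :: 6], E=∅, C=[AP :: (λy. (let q = y in 3)) :: AP], D=∅>
step 5: <S=∅, E={y↦6}, C=[((λu. u) y)], D=[(∅, ∅, [(λy. (let q = y in 3)) :: AP])]>
step 6: <S=∅, E={y↦6}, C=[y :: (λu. u) :: AP], D=[(∅, ∅, [(λy. (let q = y in 3)) :: AP])]>
step 7: <S=[6], E={y↦6}, C=[(λu. u) :: AP], D=[(∅, ∅, [(λy. (let q = y in 3)) :: AP])]>
step 8: <S=[clo(λu. u, {y↦6}) :: 6], E={y↦6}, C=[AP], D=[(∅, ∅, [(λy. (let q = y in 3)) :: AP])]>
step 9: <S=∅, E={u↦6, y↦6}, C=[u], D=[(∅, {y↦6}, ∅) :: (∅, ∅, [(λy. (let q = y in 3)) :: AP])]>
step 10: <S=[6], E={u↦6, y↦6}, C=∅, D=[(∅, {y↦6}, ∅) :: (∅, ∅, [(λy. (let q = y in 3)) :: AP])]>
step 11: <S=[6], E={y↦6}, C=∅, D=[(∅, ∅, [(λy. (let q = y in 3)) :: AP])]>
step 12: <S=[6], E=∅, C=[(λy. (let q = y in 3)) :: AP], D=∅>
step 13: <S=[clo(λy. (let q = y in 3), ∅) :: 6], E=∅, C=[AP], D=∅>
step 14: <S=∅, E={y↦6}, C=[(let q = y in 3)], D=[(∅, ∅, ∅)]>
step 15: <S=∅, E={y↦6}, C=[y :: (λq. 3) :: AP], D=[(∅, ∅, ∅)]>
step 16: <S=[6], E={y↦6}, C=[(λq. 3) :: AP], D=[(∅, ∅, ∅)]>
step 17: <S=[clo(λq. 3, {y↦6}) :: 6], E={y↦6}, C=[AP], D=[(∅, ∅, ∅)]>
step 18: <S=∅, E={q↦6, y↦6}, C=[3], D=[(∅, {y↦6}, ∅) :: (∅, ∅, ∅)]>
step 19: <S=[3], E={q↦6, y↦6}, C=∅, D=[(∅, {y↦6}, ∅) :: (∅, ∅, ∅)]>
step 20: <S=[3], E={y↦6}, C=∅, D=[(∅, ∅, ∅)]>
step 21: <S=[3], E=∅, C=∅, D=∅>
→ final value 3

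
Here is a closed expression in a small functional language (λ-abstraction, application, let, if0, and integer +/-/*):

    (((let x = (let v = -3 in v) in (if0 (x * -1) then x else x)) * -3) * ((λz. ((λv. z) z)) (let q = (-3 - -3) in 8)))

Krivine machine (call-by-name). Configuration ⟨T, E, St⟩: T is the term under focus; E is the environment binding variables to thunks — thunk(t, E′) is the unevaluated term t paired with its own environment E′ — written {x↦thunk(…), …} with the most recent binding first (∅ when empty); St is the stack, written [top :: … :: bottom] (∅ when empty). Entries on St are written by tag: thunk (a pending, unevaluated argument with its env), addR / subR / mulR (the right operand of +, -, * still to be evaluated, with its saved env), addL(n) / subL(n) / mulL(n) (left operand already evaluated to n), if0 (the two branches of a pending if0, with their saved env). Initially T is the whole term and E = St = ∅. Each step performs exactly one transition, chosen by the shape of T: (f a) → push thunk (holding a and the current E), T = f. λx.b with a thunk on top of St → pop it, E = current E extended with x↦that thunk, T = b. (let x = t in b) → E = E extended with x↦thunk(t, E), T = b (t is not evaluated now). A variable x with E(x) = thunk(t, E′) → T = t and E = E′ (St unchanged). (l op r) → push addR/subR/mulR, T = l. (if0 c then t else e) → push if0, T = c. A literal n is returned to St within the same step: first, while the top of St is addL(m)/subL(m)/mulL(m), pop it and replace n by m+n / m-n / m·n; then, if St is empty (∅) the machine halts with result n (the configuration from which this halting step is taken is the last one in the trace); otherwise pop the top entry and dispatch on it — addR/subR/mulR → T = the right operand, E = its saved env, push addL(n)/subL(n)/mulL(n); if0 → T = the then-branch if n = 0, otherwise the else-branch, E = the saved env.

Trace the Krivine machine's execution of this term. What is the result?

Answer: 72

Derivation:
step 0: [T=(((let x = (let v = -3 in v) in (if0 (x * -1) then x else x)) * -3) * ((λz. ((λv. z) z)) (let q = (-3 - -3) in 8))) | E=∅ | St=∅]
step 1: [T=((let x = (let v = -3 in v) in (if0 (x * -1) then x else x)) * -3) | E=∅ | St=[mulR]]
step 2: [T=(let x = (let v = -3 in v) in (if0 (x * -1) then x else x)) | E=∅ | St=[mulR :: mulR]]
step 3: [T=(if0 (x * -1) then x else x) | E={x↦thunk((let v = -3 in v), ∅)} | St=[mulR :: mulR]]
step 4: [T=(x * -1) | E={x↦thunk((let v = -3 in v), ∅)} | St=[if0 :: mulR :: mulR]]
step 5: [T=x | E={x↦thunk((let v = -3 in v), ∅)} | St=[mulR :: if0 :: mulR :: mulR]]
step 6: [T=(let v = -3 in v) | E=∅ | St=[mulR :: if0 :: mulR :: mulR]]
step 7: [T=v | E={v↦thunk(-3, ∅)} | St=[mulR :: if0 :: mulR :: mulR]]
step 8: [T=-3 | E=∅ | St=[mulR :: if0 :: mulR :: mulR]]
step 9: [T=-1 | E={x↦thunk((let v = -3 in v), ∅)} | St=[mulL(-3) :: if0 :: mulR :: mulR]]
step 10: [T=x | E={x↦thunk((let v = -3 in v), ∅)} | St=[mulR :: mulR]]
step 11: [T=(let v = -3 in v) | E=∅ | St=[mulR :: mulR]]
step 12: [T=v | E={v↦thunk(-3, ∅)} | St=[mulR :: mulR]]
step 13: [T=-3 | E=∅ | St=[mulR :: mulR]]
step 14: [T=-3 | E=∅ | St=[mulL(-3) :: mulR]]
step 15: [T=((λz. ((λv. z) z)) (let q = (-3 - -3) in 8)) | E=∅ | St=[mulL(9)]]
step 16: [T=(λz. ((λv. z) z)) | E=∅ | St=[thunk :: mulL(9)]]
step 17: [T=((λv. z) z) | E={z↦thunk((let q = (-3 - -3) in 8), ∅)} | St=[mulL(9)]]
step 18: [T=(λv. z) | E={z↦thunk((let q = (-3 - -3) in 8), ∅)} | St=[thunk :: mulL(9)]]
step 19: [T=z | E={v↦thunk(z, {z↦thunk((let q = (-3 - -3) in 8), ∅)}), z↦thunk((let q = (-3 - -3) in 8), ∅)} | St=[mulL(9)]]
step 20: [T=(let q = (-3 - -3) in 8) | E=∅ | St=[mulL(9)]]
step 21: [T=8 | E={q↦thunk((-3 - -3), ∅)} | St=[mulL(9)]]
→ final value 72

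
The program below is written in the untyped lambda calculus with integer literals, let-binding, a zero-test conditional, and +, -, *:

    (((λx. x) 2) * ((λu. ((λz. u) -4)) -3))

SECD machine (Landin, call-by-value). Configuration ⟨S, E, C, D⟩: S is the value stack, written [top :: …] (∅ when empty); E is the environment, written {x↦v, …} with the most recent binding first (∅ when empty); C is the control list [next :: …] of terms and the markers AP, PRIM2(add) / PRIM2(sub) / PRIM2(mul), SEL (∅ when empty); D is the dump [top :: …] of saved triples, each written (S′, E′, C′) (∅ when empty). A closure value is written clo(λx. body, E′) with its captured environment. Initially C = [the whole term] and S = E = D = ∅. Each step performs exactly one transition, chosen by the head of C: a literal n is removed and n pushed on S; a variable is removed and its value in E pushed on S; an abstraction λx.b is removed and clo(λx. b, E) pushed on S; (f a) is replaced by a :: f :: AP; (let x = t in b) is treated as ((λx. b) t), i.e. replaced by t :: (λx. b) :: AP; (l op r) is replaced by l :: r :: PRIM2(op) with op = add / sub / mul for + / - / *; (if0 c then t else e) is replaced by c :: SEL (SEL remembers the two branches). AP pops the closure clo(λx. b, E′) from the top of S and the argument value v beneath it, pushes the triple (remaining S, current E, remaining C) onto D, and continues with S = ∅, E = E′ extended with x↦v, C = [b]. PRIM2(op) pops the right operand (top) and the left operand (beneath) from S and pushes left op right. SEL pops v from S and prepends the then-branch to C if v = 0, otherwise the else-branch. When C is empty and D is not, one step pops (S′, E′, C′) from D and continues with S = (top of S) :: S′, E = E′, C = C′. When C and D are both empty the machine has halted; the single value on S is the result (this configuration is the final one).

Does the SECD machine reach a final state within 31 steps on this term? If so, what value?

Answer: -6

Execution trace:
[0] <S=∅, E=∅, C=[(((λx. x) 2) * ((λu. ((λz. u) -4)) -3))], D=∅>
[1] <S=∅, E=∅, C=[((λx. x) 2) :: ((λu. ((λz. u) -4)) -3) :: PRIM2(mul)], D=∅>
[2] <S=∅, E=∅, C=[2 :: (λx. x) :: AP :: ((λu. ((λz. u) -4)) -3) :: PRIM2(mul)], D=∅>
[3] <S=[2], E=∅, C=[(λx. x) :: AP :: ((λu. ((λz. u) -4)) -3) :: PRIM2(mul)], D=∅>
[4] <S=[clo(λx. x, ∅) :: 2], E=∅, C=[AP :: ((λu. ((λz. u) -4)) -3) :: PRIM2(mul)], D=∅>
[5] <S=∅, E={x↦2}, C=[x], D=[(∅, ∅, [((λu. ((λz. u) -4)) -3) :: PRIM2(mul)])]>
[6] <S=[2], E={x↦2}, C=∅, D=[(∅, ∅, [((λu. ((λz. u) -4)) -3) :: PRIM2(mul)])]>
[7] <S=[2], E=∅, C=[((λu. ((λz. u) -4)) -3) :: PRIM2(mul)], D=∅>
[8] <S=[2], E=∅, C=[-3 :: (λu. ((λz. u) -4)) :: AP :: PRIM2(mul)], D=∅>
[9] <S=[-3 :: 2], E=∅, C=[(λu. ((λz. u) -4)) :: AP :: PRIM2(mul)], D=∅>
[10] <S=[clo(λu. ((λz. u) -4), ∅) :: -3 :: 2], E=∅, C=[AP :: PRIM2(mul)], D=∅>
[11] <S=∅, E={u↦-3}, C=[((λz. u) -4)], D=[([2], ∅, [PRIM2(mul)])]>
[12] <S=∅, E={u↦-3}, C=[-4 :: (λz. u) :: AP], D=[([2], ∅, [PRIM2(mul)])]>
[13] <S=[-4], E={u↦-3}, C=[(λz. u) :: AP], D=[([2], ∅, [PRIM2(mul)])]>
[14] <S=[clo(λz. u, {u↦-3}) :: -4], E={u↦-3}, C=[AP], D=[([2], ∅, [PRIM2(mul)])]>
[15] <S=∅, E={z↦-4, u↦-3}, C=[u], D=[(∅, {u↦-3}, ∅) :: ([2], ∅, [PRIM2(mul)])]>
[16] <S=[-3], E={z↦-4, u↦-3}, C=∅, D=[(∅, {u↦-3}, ∅) :: ([2], ∅, [PRIM2(mul)])]>
[17] <S=[-3], E={u↦-3}, C=∅, D=[([2], ∅, [PRIM2(mul)])]>
[18] <S=[-3 :: 2], E=∅, C=[PRIM2(mul)], D=∅>
[19] <S=[-6], E=∅, C=∅, D=∅>
→ final value -6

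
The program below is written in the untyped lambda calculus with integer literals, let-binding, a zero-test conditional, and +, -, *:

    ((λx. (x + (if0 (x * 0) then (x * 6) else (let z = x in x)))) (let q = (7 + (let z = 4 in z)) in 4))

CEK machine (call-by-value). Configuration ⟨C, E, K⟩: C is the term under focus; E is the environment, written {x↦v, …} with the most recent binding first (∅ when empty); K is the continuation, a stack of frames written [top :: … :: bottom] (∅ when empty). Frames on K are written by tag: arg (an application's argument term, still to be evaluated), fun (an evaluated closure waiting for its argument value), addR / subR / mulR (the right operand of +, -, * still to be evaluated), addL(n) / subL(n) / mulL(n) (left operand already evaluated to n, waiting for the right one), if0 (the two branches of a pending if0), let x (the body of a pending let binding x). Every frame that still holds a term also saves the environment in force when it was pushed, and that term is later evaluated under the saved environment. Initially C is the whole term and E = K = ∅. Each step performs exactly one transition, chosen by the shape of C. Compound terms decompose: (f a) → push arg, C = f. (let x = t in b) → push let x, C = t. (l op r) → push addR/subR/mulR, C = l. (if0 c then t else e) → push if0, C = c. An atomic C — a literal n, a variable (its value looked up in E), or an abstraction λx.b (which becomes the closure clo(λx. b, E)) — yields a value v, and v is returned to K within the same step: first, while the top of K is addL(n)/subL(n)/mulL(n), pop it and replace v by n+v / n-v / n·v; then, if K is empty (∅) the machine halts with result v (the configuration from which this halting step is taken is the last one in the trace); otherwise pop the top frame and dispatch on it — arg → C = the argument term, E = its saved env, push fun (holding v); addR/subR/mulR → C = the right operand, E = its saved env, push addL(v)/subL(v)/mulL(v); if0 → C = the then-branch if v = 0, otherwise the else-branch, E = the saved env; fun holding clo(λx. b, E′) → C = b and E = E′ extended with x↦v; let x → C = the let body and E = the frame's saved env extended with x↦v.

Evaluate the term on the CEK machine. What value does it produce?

Answer: 28

Machine steps:
t=0: ⟨C=((λx. (x + (if0 (x * 0) then (x * 6) else (let z = x in x)))) (let q = (7 + (let z = 4 in z)) in 4)); E=∅; K=∅⟩
t=1: ⟨C=(λx. (x + (if0 (x * 0) then (x * 6) else (let z = x in x)))); E=∅; K=[arg]⟩
t=2: ⟨C=(let q = (7 + (let z = 4 in z)) in 4); E=∅; K=[fun]⟩
t=3: ⟨C=(7 + (let z = 4 in z)); E=∅; K=[let q :: fun]⟩
t=4: ⟨C=7; E=∅; K=[addR :: let q :: fun]⟩
t=5: ⟨C=(let z = 4 in z); E=∅; K=[addL(7) :: let q :: fun]⟩
t=6: ⟨C=4; E=∅; K=[let z :: addL(7) :: let q :: fun]⟩
t=7: ⟨C=z; E={z↦4}; K=[addL(7) :: let q :: fun]⟩
t=8: ⟨C=4; E={q↦11}; K=[fun]⟩
t=9: ⟨C=(x + (if0 (x * 0) then (x * 6) else (let z = x in x))); E={x↦4}; K=∅⟩
t=10: ⟨C=x; E={x↦4}; K=[addR]⟩
t=11: ⟨C=(if0 (x * 0) then (x * 6) else (let z = x in x)); E={x↦4}; K=[addL(4)]⟩
t=12: ⟨C=(x * 0); E={x↦4}; K=[if0 :: addL(4)]⟩
t=13: ⟨C=x; E={x↦4}; K=[mulR :: if0 :: addL(4)]⟩
t=14: ⟨C=0; E={x↦4}; K=[mulL(4) :: if0 :: addL(4)]⟩
t=15: ⟨C=(x * 6); E={x↦4}; K=[addL(4)]⟩
t=16: ⟨C=x; E={x↦4}; K=[mulR :: addL(4)]⟩
t=17: ⟨C=6; E={x↦4}; K=[mulL(4) :: addL(4)]⟩
→ final value 28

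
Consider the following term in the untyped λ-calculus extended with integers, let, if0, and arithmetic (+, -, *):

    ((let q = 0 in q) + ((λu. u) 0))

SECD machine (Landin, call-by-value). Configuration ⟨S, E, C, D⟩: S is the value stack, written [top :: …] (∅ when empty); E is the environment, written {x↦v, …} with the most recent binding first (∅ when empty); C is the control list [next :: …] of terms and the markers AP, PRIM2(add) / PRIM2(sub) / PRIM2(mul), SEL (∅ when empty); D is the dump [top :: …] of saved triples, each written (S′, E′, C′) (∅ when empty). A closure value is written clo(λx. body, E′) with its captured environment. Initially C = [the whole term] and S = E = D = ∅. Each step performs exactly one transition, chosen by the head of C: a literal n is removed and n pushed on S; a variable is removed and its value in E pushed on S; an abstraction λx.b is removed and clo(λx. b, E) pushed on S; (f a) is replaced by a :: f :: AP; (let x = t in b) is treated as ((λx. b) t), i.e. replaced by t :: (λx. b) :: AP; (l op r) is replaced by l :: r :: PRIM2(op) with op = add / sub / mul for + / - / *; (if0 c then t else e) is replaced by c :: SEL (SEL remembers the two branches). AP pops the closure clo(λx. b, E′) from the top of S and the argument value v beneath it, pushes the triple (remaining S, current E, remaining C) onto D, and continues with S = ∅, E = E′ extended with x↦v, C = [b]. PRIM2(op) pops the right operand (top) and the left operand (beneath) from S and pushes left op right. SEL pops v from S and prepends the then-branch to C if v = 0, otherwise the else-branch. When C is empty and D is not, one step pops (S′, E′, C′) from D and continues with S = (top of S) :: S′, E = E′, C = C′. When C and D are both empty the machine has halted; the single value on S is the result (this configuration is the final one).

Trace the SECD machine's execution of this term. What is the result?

Answer: 0

Derivation:
step 0: ⟨S=∅; E=∅; C=[((let q = 0 in q) + ((λu. u) 0))]; D=∅⟩
step 1: ⟨S=∅; E=∅; C=[(let q = 0 in q) :: ((λu. u) 0) :: PRIM2(add)]; D=∅⟩
step 2: ⟨S=∅; E=∅; C=[0 :: (λq. q) :: AP :: ((λu. u) 0) :: PRIM2(add)]; D=∅⟩
step 3: ⟨S=[0]; E=∅; C=[(λq. q) :: AP :: ((λu. u) 0) :: PRIM2(add)]; D=∅⟩
step 4: ⟨S=[clo(λq. q, ∅) :: 0]; E=∅; C=[AP :: ((λu. u) 0) :: PRIM2(add)]; D=∅⟩
step 5: ⟨S=∅; E={q↦0}; C=[q]; D=[(∅, ∅, [((λu. u) 0) :: PRIM2(add)])]⟩
step 6: ⟨S=[0]; E={q↦0}; C=∅; D=[(∅, ∅, [((λu. u) 0) :: PRIM2(add)])]⟩
step 7: ⟨S=[0]; E=∅; C=[((λu. u) 0) :: PRIM2(add)]; D=∅⟩
step 8: ⟨S=[0]; E=∅; C=[0 :: (λu. u) :: AP :: PRIM2(add)]; D=∅⟩
step 9: ⟨S=[0 :: 0]; E=∅; C=[(λu. u) :: AP :: PRIM2(add)]; D=∅⟩
step 10: ⟨S=[clo(λu. u, ∅) :: 0 :: 0]; E=∅; C=[AP :: PRIM2(add)]; D=∅⟩
step 11: ⟨S=∅; E={u↦0}; C=[u]; D=[([0], ∅, [PRIM2(add)])]⟩
step 12: ⟨S=[0]; E={u↦0}; C=∅; D=[([0], ∅, [PRIM2(add)])]⟩
step 13: ⟨S=[0 :: 0]; E=∅; C=[PRIM2(add)]; D=∅⟩
step 14: ⟨S=[0]; E=∅; C=∅; D=∅⟩
→ final value 0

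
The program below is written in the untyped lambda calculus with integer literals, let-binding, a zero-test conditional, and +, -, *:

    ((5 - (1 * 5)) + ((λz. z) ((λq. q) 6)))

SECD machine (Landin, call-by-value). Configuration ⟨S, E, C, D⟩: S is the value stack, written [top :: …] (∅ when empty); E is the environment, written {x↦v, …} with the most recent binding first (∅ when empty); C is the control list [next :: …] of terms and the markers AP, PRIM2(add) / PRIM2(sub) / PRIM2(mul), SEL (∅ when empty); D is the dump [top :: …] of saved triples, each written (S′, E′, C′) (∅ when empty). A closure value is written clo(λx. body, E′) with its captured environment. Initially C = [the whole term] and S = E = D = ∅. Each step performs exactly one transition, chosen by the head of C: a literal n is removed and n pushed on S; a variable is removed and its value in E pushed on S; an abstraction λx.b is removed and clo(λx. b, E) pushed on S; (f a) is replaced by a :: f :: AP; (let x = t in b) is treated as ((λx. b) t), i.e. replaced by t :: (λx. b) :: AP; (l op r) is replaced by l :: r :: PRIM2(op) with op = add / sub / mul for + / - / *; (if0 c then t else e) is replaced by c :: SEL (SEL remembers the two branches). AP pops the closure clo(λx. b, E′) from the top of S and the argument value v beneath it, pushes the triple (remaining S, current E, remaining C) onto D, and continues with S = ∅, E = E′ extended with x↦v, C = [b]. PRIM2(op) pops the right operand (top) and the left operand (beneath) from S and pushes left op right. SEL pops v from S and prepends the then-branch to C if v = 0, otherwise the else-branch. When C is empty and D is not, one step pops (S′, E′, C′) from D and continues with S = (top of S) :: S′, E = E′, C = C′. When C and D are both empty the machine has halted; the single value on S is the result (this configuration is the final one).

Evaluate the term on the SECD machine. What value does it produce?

[0] ⟨S=∅; E=∅; C=[((5 - (1 * 5)) + ((λz. z) ((λq. q) 6)))]; D=∅⟩
[1] ⟨S=∅; E=∅; C=[(5 - (1 * 5)) :: ((λz. z) ((λq. q) 6)) :: PRIM2(add)]; D=∅⟩
[2] ⟨S=∅; E=∅; C=[5 :: (1 * 5) :: PRIM2(sub) :: ((λz. z) ((λq. q) 6)) :: PRIM2(add)]; D=∅⟩
[3] ⟨S=[5]; E=∅; C=[(1 * 5) :: PRIM2(sub) :: ((λz. z) ((λq. q) 6)) :: PRIM2(add)]; D=∅⟩
[4] ⟨S=[5]; E=∅; C=[1 :: 5 :: PRIM2(mul) :: PRIM2(sub) :: ((λz. z) ((λq. q) 6)) :: PRIM2(add)]; D=∅⟩
[5] ⟨S=[1 :: 5]; E=∅; C=[5 :: PRIM2(mul) :: PRIM2(sub) :: ((λz. z) ((λq. q) 6)) :: PRIM2(add)]; D=∅⟩
[6] ⟨S=[5 :: 1 :: 5]; E=∅; C=[PRIM2(mul) :: PRIM2(sub) :: ((λz. z) ((λq. q) 6)) :: PRIM2(add)]; D=∅⟩
[7] ⟨S=[5 :: 5]; E=∅; C=[PRIM2(sub) :: ((λz. z) ((λq. q) 6)) :: PRIM2(add)]; D=∅⟩
[8] ⟨S=[0]; E=∅; C=[((λz. z) ((λq. q) 6)) :: PRIM2(add)]; D=∅⟩
[9] ⟨S=[0]; E=∅; C=[((λq. q) 6) :: (λz. z) :: AP :: PRIM2(add)]; D=∅⟩
[10] ⟨S=[0]; E=∅; C=[6 :: (λq. q) :: AP :: (λz. z) :: AP :: PRIM2(add)]; D=∅⟩
[11] ⟨S=[6 :: 0]; E=∅; C=[(λq. q) :: AP :: (λz. z) :: AP :: PRIM2(add)]; D=∅⟩
[12] ⟨S=[clo(λq. q, ∅) :: 6 :: 0]; E=∅; C=[AP :: (λz. z) :: AP :: PRIM2(add)]; D=∅⟩
[13] ⟨S=∅; E={q↦6}; C=[q]; D=[([0], ∅, [(λz. z) :: AP :: PRIM2(add)])]⟩
[14] ⟨S=[6]; E={q↦6}; C=∅; D=[([0], ∅, [(λz. z) :: AP :: PRIM2(add)])]⟩
[15] ⟨S=[6 :: 0]; E=∅; C=[(λz. z) :: AP :: PRIM2(add)]; D=∅⟩
[16] ⟨S=[clo(λz. z, ∅) :: 6 :: 0]; E=∅; C=[AP :: PRIM2(add)]; D=∅⟩
[17] ⟨S=∅; E={z↦6}; C=[z]; D=[([0], ∅, [PRIM2(add)])]⟩
[18] ⟨S=[6]; E={z↦6}; C=∅; D=[([0], ∅, [PRIM2(add)])]⟩
[19] ⟨S=[6 :: 0]; E=∅; C=[PRIM2(add)]; D=∅⟩
[20] ⟨S=[6]; E=∅; C=∅; D=∅⟩
→ final value 6

Answer: 6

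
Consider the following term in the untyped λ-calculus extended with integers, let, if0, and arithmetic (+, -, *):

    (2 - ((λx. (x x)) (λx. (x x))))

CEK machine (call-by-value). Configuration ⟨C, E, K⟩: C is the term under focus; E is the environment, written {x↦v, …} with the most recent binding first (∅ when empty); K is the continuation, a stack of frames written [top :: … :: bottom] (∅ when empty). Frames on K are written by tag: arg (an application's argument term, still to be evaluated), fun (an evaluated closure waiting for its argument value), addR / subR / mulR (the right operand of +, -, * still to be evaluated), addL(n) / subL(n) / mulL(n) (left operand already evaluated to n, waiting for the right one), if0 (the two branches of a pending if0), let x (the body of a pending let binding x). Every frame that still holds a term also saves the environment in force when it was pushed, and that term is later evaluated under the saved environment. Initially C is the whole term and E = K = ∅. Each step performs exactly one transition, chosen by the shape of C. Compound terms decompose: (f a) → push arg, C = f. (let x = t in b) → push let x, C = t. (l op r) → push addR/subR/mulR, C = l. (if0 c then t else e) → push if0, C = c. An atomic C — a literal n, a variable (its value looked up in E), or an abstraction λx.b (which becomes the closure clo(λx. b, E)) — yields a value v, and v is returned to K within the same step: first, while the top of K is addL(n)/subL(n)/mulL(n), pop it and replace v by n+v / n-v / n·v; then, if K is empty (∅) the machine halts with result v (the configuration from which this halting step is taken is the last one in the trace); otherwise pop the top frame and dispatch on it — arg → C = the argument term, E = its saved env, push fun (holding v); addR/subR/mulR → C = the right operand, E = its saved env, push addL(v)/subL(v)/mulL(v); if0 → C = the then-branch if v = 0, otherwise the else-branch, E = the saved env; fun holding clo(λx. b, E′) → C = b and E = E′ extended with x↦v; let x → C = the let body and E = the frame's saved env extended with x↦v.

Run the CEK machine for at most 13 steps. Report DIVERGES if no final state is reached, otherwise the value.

Answer: DIVERGES (no final state within 13 steps)

Execution trace:
0. [C=(2 - ((λx. (x x)) (λx. (x x)))) | E=∅ | K=∅]
1. [C=2 | E=∅ | K=[subR]]
2. [C=((λx. (x x)) (λx. (x x))) | E=∅ | K=[subL(2)]]
3. [C=(λx. (x x)) | E=∅ | K=[arg :: subL(2)]]
4. [C=(λx. (x x)) | E=∅ | K=[fun :: subL(2)]]
5. [C=(x x) | E={x↦clo(λx. (x x), ∅)} | K=[subL(2)]]
6. [C=x | E={x↦clo(λx. (x x), ∅)} | K=[arg :: subL(2)]]
7. [C=x | E={x↦clo(λx. (x x), ∅)} | K=[fun :: subL(2)]]
… configuration repeats with period 3 (steps 5–7 recur indefinitely) …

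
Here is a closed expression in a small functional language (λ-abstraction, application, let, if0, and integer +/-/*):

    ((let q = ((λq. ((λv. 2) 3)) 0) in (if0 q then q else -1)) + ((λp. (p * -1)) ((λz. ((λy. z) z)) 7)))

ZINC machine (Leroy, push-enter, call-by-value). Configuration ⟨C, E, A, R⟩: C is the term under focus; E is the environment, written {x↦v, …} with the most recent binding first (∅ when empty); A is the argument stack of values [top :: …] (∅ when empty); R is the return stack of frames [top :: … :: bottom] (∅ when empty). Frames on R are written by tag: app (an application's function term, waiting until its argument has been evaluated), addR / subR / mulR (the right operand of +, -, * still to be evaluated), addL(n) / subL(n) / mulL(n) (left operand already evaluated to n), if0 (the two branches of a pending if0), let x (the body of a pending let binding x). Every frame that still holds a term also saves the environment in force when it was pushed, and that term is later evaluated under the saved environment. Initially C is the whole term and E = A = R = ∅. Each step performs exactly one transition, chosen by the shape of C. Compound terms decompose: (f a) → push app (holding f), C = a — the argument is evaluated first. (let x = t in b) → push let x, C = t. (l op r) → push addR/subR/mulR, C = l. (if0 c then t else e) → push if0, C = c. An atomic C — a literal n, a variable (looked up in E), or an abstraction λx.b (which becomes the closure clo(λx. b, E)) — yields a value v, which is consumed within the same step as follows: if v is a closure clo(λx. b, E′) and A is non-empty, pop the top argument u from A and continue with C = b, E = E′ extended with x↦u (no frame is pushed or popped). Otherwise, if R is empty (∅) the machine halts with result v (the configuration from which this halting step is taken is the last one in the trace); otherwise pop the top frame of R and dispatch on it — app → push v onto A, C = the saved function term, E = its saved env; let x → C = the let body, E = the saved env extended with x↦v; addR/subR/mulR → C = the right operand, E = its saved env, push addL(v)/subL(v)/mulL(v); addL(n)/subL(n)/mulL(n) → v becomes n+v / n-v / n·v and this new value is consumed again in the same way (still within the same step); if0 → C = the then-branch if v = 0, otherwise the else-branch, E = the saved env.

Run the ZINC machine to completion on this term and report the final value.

Answer: -8

Machine steps:
0. [C=((let q = ((λq. ((λv. 2) 3)) 0) in (if0 q then q else -1)) + ((λp. (p * -1)) ((λz. ((λy. z) z)) 7))) | E=∅ | A=∅ | R=∅]
1. [C=(let q = ((λq. ((λv. 2) 3)) 0) in (if0 q then q else -1)) | E=∅ | A=∅ | R=[addR]]
2. [C=((λq. ((λv. 2) 3)) 0) | E=∅ | A=∅ | R=[let q :: addR]]
3. [C=0 | E=∅ | A=∅ | R=[app :: let q :: addR]]
4. [C=(λq. ((λv. 2) 3)) | E=∅ | A=[0] | R=[let q :: addR]]
5. [C=((λv. 2) 3) | E={q↦0} | A=∅ | R=[let q :: addR]]
6. [C=3 | E={q↦0} | A=∅ | R=[app :: let q :: addR]]
7. [C=(λv. 2) | E={q↦0} | A=[3] | R=[let q :: addR]]
8. [C=2 | E={v↦3, q↦0} | A=∅ | R=[let q :: addR]]
9. [C=(if0 q then q else -1) | E={q↦2} | A=∅ | R=[addR]]
10. [C=q | E={q↦2} | A=∅ | R=[if0 :: addR]]
11. [C=-1 | E={q↦2} | A=∅ | R=[addR]]
12. [C=((λp. (p * -1)) ((λz. ((λy. z) z)) 7)) | E=∅ | A=∅ | R=[addL(-1)]]
13. [C=((λz. ((λy. z) z)) 7) | E=∅ | A=∅ | R=[app :: addL(-1)]]
14. [C=7 | E=∅ | A=∅ | R=[app :: app :: addL(-1)]]
15. [C=(λz. ((λy. z) z)) | E=∅ | A=[7] | R=[app :: addL(-1)]]
16. [C=((λy. z) z) | E={z↦7} | A=∅ | R=[app :: addL(-1)]]
17. [C=z | E={z↦7} | A=∅ | R=[app :: app :: addL(-1)]]
18. [C=(λy. z) | E={z↦7} | A=[7] | R=[app :: addL(-1)]]
19. [C=z | E={y↦7, z↦7} | A=∅ | R=[app :: addL(-1)]]
20. [C=(λp. (p * -1)) | E=∅ | A=[7] | R=[addL(-1)]]
21. [C=(p * -1) | E={p↦7} | A=∅ | R=[addL(-1)]]
22. [C=p | E={p↦7} | A=∅ | R=[mulR :: addL(-1)]]
23. [C=-1 | E={p↦7} | A=∅ | R=[mulL(7) :: addL(-1)]]
→ final value -8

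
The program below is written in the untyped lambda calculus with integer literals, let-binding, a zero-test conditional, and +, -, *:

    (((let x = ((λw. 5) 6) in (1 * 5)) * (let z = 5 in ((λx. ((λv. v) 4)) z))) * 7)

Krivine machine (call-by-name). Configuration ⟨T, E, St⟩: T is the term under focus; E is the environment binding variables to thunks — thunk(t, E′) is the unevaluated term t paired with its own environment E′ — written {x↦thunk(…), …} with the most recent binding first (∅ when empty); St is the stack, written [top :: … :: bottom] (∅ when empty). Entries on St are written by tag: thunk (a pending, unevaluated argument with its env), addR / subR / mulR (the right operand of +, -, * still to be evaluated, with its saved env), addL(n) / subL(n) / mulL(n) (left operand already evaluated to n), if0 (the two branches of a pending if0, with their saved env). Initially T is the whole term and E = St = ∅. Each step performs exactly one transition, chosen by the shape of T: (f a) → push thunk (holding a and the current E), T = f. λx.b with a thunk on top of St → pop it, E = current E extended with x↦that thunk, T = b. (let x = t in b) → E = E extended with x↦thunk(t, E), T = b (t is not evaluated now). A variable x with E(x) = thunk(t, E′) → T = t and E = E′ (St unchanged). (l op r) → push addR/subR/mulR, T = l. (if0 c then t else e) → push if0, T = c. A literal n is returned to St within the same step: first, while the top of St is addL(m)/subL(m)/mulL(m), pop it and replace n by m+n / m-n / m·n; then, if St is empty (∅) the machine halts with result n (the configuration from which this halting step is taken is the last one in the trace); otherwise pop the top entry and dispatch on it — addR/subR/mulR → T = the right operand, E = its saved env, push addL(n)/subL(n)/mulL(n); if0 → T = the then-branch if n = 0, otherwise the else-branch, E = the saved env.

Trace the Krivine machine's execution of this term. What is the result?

Answer: 140

Derivation:
t=0: ⟨T=(((let x = ((λw. 5) 6) in (1 * 5)) * (let z = 5 in ((λx. ((λv. v) 4)) z))) * 7); E=∅; St=∅⟩
t=1: ⟨T=((let x = ((λw. 5) 6) in (1 * 5)) * (let z = 5 in ((λx. ((λv. v) 4)) z))); E=∅; St=[mulR]⟩
t=2: ⟨T=(let x = ((λw. 5) 6) in (1 * 5)); E=∅; St=[mulR :: mulR]⟩
t=3: ⟨T=(1 * 5); E={x↦thunk(((λw. 5) 6), ∅)}; St=[mulR :: mulR]⟩
t=4: ⟨T=1; E={x↦thunk(((λw. 5) 6), ∅)}; St=[mulR :: mulR :: mulR]⟩
t=5: ⟨T=5; E={x↦thunk(((λw. 5) 6), ∅)}; St=[mulL(1) :: mulR :: mulR]⟩
t=6: ⟨T=(let z = 5 in ((λx. ((λv. v) 4)) z)); E=∅; St=[mulL(5) :: mulR]⟩
t=7: ⟨T=((λx. ((λv. v) 4)) z); E={z↦thunk(5, ∅)}; St=[mulL(5) :: mulR]⟩
t=8: ⟨T=(λx. ((λv. v) 4)); E={z↦thunk(5, ∅)}; St=[thunk :: mulL(5) :: mulR]⟩
t=9: ⟨T=((λv. v) 4); E={x↦thunk(z, {z↦thunk(5, ∅)}), z↦thunk(5, ∅)}; St=[mulL(5) :: mulR]⟩
t=10: ⟨T=(λv. v); E={x↦thunk(z, {z↦thunk(5, ∅)}), z↦thunk(5, ∅)}; St=[thunk :: mulL(5) :: mulR]⟩
t=11: ⟨T=v; E={v↦thunk(4, {x↦thunk(z, {z↦thunk(5, ∅)}), z↦thunk(5, ∅)}), x↦thunk(z, {z↦thunk(5, ∅)}), z↦thunk(5, ∅)}; St=[mulL(5) :: mulR]⟩
t=12: ⟨T=4; E={x↦thunk(z, {z↦thunk(5, ∅)}), z↦thunk(5, ∅)}; St=[mulL(5) :: mulR]⟩
t=13: ⟨T=7; E=∅; St=[mulL(20)]⟩
→ final value 140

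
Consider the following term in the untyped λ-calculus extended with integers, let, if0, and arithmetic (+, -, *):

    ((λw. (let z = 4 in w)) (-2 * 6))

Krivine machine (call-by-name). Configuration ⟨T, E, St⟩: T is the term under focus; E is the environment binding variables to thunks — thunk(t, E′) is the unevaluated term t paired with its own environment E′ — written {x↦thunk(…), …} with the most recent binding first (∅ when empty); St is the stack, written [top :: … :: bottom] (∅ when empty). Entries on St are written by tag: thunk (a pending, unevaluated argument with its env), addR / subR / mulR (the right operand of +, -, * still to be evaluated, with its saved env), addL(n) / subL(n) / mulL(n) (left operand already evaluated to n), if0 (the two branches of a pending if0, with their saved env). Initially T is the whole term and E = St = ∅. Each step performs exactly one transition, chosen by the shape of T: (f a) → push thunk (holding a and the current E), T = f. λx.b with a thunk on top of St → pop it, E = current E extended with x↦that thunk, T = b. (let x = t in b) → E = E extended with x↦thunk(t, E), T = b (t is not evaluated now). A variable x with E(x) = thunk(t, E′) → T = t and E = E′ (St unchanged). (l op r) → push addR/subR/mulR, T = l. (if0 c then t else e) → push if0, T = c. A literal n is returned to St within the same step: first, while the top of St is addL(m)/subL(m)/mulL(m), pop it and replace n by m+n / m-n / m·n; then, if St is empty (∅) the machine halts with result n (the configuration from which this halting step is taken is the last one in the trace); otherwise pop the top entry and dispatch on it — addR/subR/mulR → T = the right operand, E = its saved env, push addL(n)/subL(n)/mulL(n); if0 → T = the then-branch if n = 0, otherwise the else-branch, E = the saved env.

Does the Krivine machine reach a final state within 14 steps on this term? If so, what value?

[0] <T=((λw. (let z = 4 in w)) (-2 * 6)), E=∅, St=∅>
[1] <T=(λw. (let z = 4 in w)), E=∅, St=[thunk]>
[2] <T=(let z = 4 in w), E={w↦thunk((-2 * 6), ∅)}, St=∅>
[3] <T=w, E={z↦thunk(4, {w↦thunk((-2 * 6), ∅)}), w↦thunk((-2 * 6), ∅)}, St=∅>
[4] <T=(-2 * 6), E=∅, St=∅>
[5] <T=-2, E=∅, St=[mulR]>
[6] <T=6, E=∅, St=[mulL(-2)]>
→ final value -12

Answer: -12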